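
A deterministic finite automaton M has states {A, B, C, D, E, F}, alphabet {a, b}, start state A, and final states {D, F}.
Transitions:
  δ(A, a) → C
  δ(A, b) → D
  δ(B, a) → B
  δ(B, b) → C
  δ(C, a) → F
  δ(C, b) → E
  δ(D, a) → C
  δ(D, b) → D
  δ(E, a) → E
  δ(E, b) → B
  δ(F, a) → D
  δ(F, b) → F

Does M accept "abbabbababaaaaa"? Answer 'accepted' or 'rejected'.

A --a--> C
C --b--> E
E --b--> B
B --a--> B
B --b--> C
C --b--> E
E --a--> E
E --b--> B
B --a--> B
B --b--> C
C --a--> F
F --a--> D
D --a--> C
C --a--> F
F --a--> D
End in state D, which is an accepting state.

accepted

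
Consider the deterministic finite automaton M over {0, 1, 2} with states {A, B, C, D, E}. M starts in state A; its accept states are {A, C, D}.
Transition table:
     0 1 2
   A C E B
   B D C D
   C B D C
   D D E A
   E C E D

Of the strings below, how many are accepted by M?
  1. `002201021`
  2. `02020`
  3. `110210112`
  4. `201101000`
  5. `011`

`002201021`: rejected
`02020`: accepted
`110210112`: accepted
`201101000`: accepted
`011`: rejected

3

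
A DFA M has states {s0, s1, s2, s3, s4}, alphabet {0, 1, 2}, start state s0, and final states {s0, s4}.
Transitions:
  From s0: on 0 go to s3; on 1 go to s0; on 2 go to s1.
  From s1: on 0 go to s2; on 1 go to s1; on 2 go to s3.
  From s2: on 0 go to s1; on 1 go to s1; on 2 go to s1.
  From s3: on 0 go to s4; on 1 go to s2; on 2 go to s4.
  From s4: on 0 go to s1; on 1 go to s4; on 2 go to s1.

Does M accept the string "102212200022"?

accepted

s0 --1--> s0
s0 --0--> s3
s3 --2--> s4
s4 --2--> s1
s1 --1--> s1
s1 --2--> s3
s3 --2--> s4
s4 --0--> s1
s1 --0--> s2
s2 --0--> s1
s1 --2--> s3
s3 --2--> s4
End in state s4, which is an accepting state.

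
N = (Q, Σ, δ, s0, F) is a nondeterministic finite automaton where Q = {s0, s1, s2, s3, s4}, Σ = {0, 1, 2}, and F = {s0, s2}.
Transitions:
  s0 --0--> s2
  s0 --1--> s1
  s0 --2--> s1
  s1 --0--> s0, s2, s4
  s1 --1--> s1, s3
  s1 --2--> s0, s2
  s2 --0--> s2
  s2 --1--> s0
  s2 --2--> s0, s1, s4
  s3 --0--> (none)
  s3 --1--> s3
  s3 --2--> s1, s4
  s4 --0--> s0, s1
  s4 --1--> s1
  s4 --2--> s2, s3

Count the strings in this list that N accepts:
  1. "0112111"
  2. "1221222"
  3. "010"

2

"0112111": rejected
"1221222": accepted
"010": accepted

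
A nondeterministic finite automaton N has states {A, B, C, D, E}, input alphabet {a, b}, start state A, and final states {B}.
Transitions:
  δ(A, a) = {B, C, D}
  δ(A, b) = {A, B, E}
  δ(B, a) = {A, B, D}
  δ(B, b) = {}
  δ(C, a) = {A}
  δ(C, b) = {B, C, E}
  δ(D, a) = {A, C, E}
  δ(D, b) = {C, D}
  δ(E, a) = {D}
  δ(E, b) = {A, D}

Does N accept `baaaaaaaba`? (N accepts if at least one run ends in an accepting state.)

accepted

Start: {A}
read b: {A, B, E}
read a: {A, B, C, D}
read a: {A, B, C, D, E}
read a: {A, B, C, D, E}
read a: {A, B, C, D, E}
read a: {A, B, C, D, E}
read a: {A, B, C, D, E}
read a: {A, B, C, D, E}
read b: {A, B, C, D, E}
read a: {A, B, C, D, E}
Reachable ∩ accepting = {B} — nonempty.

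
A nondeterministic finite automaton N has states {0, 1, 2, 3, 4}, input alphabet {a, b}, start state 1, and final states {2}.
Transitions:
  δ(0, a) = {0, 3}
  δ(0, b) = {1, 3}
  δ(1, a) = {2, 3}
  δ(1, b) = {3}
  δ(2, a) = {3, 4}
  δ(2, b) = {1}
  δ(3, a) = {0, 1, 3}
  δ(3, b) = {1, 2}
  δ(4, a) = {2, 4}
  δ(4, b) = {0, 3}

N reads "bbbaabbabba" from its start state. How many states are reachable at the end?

5

Start: {1}
read b: {3}
read b: {1, 2}
read b: {1, 3}
read a: {0, 1, 2, 3}
read a: {0, 1, 2, 3, 4}
read b: {0, 1, 2, 3}
read b: {1, 2, 3}
read a: {0, 1, 2, 3, 4}
read b: {0, 1, 2, 3}
read b: {1, 2, 3}
read a: {0, 1, 2, 3, 4}
Final reachable set {0, 1, 2, 3, 4} has 5 states.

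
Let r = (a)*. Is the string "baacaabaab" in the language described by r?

no

baacaabaab cannot be split into zero or more pieces each matching a.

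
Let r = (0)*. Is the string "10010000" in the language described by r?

no

10010000 cannot be split into zero or more pieces each matching 0.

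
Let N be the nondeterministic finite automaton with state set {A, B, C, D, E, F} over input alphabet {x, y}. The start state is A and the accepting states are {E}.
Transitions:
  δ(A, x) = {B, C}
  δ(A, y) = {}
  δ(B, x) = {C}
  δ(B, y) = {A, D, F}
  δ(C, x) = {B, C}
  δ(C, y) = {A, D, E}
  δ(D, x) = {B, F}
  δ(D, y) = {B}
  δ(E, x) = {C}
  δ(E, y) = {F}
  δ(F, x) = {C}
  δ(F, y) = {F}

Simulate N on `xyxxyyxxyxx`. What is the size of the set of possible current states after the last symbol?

Start: {A}
read x: {B, C}
read y: {A, D, E, F}
read x: {B, C, F}
read x: {B, C}
read y: {A, D, E, F}
read y: {B, F}
read x: {C}
read x: {B, C}
read y: {A, D, E, F}
read x: {B, C, F}
read x: {B, C}
Final reachable set {B, C} has 2 states.

2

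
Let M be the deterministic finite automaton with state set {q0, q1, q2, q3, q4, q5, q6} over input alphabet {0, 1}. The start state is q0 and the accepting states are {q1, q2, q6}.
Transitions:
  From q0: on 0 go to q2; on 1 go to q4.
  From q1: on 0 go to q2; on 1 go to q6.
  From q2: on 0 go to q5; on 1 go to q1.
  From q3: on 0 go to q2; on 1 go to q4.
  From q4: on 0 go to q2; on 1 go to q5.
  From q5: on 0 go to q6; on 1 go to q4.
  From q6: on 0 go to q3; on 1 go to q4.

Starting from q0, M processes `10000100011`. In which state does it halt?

q0 --1--> q4
q4 --0--> q2
q2 --0--> q5
q5 --0--> q6
q6 --0--> q3
q3 --1--> q4
q4 --0--> q2
q2 --0--> q5
q5 --0--> q6
q6 --1--> q4
q4 --1--> q5

q5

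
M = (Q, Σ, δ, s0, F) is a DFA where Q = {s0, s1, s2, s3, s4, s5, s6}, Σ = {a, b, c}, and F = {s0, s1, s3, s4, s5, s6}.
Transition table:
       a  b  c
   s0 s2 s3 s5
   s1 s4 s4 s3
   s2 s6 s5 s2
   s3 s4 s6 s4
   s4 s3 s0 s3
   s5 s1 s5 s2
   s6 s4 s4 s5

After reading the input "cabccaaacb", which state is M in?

s0 --c--> s5
s5 --a--> s1
s1 --b--> s4
s4 --c--> s3
s3 --c--> s4
s4 --a--> s3
s3 --a--> s4
s4 --a--> s3
s3 --c--> s4
s4 --b--> s0

s0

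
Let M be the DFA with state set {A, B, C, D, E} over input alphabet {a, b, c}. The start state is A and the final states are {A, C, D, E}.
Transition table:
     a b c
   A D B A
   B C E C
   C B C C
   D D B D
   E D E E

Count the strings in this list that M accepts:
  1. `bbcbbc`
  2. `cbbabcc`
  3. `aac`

3

`bbcbbc`: accepted
`cbbabcc`: accepted
`aac`: accepted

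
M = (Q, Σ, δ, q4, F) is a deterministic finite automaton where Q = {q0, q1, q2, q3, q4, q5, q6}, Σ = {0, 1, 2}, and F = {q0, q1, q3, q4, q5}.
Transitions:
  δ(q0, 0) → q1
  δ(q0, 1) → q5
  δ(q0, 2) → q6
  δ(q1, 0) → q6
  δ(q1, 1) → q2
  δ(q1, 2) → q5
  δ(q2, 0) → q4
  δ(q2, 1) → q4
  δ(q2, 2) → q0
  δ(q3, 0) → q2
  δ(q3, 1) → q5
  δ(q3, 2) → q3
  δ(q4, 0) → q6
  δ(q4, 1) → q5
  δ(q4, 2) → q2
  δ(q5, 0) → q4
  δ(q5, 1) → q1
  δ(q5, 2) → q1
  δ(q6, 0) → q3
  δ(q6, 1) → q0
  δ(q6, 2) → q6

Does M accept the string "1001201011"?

accepted

q4 --1--> q5
q5 --0--> q4
q4 --0--> q6
q6 --1--> q0
q0 --2--> q6
q6 --0--> q3
q3 --1--> q5
q5 --0--> q4
q4 --1--> q5
q5 --1--> q1
End in state q1, which is an accepting state.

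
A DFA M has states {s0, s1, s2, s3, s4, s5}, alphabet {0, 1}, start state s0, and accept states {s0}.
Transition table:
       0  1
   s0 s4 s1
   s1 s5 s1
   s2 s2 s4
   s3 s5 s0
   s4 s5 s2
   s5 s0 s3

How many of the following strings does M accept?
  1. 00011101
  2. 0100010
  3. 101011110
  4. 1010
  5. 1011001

00011101: rejected
0100010: rejected
101011110: rejected
1010: rejected
1011001: rejected

0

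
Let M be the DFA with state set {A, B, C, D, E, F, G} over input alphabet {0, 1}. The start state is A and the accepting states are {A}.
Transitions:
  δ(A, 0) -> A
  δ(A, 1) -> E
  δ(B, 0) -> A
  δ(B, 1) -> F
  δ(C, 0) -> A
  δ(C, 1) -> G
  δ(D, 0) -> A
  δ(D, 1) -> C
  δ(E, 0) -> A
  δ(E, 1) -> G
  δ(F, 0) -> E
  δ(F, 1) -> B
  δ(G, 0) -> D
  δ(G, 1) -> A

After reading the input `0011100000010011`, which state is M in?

A --0--> A
A --0--> A
A --1--> E
E --1--> G
G --1--> A
A --0--> A
A --0--> A
A --0--> A
A --0--> A
A --0--> A
A --0--> A
A --1--> E
E --0--> A
A --0--> A
A --1--> E
E --1--> G

G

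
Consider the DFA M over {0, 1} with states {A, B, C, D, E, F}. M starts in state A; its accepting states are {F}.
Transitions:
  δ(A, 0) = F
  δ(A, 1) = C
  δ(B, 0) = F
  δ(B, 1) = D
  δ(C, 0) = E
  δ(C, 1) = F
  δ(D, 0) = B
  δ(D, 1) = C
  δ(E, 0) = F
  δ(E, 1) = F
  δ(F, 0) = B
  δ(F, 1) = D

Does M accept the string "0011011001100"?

A --0--> F
F --0--> B
B --1--> D
D --1--> C
C --0--> E
E --1--> F
F --1--> D
D --0--> B
B --0--> F
F --1--> D
D --1--> C
C --0--> E
E --0--> F
End in state F, which is an accepting state.

accepted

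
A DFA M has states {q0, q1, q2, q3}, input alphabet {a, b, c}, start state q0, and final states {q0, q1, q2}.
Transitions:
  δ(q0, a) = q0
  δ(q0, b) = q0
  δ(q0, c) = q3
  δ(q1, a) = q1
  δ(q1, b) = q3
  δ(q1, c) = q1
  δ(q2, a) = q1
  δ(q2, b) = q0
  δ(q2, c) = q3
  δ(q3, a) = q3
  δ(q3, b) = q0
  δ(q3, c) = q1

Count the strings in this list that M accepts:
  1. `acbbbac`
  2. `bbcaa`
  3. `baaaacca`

1

`acbbbac`: rejected
`bbcaa`: rejected
`baaaacca`: accepted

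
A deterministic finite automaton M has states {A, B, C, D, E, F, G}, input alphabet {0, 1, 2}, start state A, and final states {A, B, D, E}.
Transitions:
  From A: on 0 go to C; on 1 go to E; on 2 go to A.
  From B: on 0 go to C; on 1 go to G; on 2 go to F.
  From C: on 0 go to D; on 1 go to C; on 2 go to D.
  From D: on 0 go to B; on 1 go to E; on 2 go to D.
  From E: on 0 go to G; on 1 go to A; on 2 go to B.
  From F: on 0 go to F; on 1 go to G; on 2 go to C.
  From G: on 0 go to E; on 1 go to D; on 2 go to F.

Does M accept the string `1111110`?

rejected

A --1--> E
E --1--> A
A --1--> E
E --1--> A
A --1--> E
E --1--> A
A --0--> C
End in state C, which is not an accepting state.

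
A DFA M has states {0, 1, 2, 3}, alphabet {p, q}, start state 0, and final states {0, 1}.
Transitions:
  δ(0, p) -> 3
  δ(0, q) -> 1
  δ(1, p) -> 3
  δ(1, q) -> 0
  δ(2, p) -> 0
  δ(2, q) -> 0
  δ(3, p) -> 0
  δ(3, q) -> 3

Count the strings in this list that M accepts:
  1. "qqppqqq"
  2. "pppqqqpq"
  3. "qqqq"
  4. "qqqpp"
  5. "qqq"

"qqppqqq": accepted
"pppqqqpq": accepted
"qqqq": accepted
"qqqpp": accepted
"qqq": accepted

5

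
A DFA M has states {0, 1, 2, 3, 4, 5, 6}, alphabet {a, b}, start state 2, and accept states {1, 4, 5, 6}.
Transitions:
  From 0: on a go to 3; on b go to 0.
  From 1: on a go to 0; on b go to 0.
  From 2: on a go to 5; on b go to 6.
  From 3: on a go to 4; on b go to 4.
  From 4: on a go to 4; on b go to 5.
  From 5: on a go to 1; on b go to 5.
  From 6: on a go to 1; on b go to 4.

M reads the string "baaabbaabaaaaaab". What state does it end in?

5

2 --b--> 6
6 --a--> 1
1 --a--> 0
0 --a--> 3
3 --b--> 4
4 --b--> 5
5 --a--> 1
1 --a--> 0
0 --b--> 0
0 --a--> 3
3 --a--> 4
4 --a--> 4
4 --a--> 4
4 --a--> 4
4 --a--> 4
4 --b--> 5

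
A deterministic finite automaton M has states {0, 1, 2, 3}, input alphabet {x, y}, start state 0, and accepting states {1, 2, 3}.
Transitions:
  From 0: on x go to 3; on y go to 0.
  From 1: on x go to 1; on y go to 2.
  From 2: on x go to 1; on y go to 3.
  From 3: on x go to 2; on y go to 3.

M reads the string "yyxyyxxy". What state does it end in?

0 --y--> 0
0 --y--> 0
0 --x--> 3
3 --y--> 3
3 --y--> 3
3 --x--> 2
2 --x--> 1
1 --y--> 2

2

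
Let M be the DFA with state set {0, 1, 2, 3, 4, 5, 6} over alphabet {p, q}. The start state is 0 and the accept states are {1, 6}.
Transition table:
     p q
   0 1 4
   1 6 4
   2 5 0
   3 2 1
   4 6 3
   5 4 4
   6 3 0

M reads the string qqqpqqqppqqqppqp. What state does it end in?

6

0 --q--> 4
4 --q--> 3
3 --q--> 1
1 --p--> 6
6 --q--> 0
0 --q--> 4
4 --q--> 3
3 --p--> 2
2 --p--> 5
5 --q--> 4
4 --q--> 3
3 --q--> 1
1 --p--> 6
6 --p--> 3
3 --q--> 1
1 --p--> 6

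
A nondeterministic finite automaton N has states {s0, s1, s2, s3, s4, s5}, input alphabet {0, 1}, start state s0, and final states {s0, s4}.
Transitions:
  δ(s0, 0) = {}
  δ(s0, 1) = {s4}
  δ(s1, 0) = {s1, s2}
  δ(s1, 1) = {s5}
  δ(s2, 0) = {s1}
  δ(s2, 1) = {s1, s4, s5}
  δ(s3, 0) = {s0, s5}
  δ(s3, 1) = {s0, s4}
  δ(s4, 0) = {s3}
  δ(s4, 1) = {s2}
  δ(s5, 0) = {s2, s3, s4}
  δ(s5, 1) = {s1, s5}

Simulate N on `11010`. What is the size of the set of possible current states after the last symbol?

3

Start: {s0}
read 1: {s4}
read 1: {s2}
read 0: {s1}
read 1: {s5}
read 0: {s2, s3, s4}
Final reachable set {s2, s3, s4} has 3 states.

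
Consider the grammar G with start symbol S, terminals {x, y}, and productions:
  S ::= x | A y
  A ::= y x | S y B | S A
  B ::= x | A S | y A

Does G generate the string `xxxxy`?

no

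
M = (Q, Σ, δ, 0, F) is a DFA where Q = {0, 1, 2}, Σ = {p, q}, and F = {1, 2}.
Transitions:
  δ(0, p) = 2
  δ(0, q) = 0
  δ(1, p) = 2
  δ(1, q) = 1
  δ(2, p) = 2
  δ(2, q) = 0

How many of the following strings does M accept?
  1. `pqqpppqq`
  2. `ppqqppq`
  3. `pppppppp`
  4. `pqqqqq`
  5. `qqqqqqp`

2

`pqqpppqq`: rejected
`ppqqppq`: rejected
`pppppppp`: accepted
`pqqqqq`: rejected
`qqqqqqp`: accepted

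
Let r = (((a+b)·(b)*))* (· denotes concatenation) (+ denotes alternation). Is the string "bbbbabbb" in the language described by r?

Split into 8 pieces b · b · b · b · a · b · b · b; each matches ((a+b)·(b)*).

yes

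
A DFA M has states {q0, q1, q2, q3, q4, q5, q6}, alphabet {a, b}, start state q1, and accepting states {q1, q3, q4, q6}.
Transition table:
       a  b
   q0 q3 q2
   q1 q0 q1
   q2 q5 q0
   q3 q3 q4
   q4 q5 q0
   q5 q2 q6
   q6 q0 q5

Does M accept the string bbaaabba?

q1 --b--> q1
q1 --b--> q1
q1 --a--> q0
q0 --a--> q3
q3 --a--> q3
q3 --b--> q4
q4 --b--> q0
q0 --a--> q3
End in state q3, which is an accepting state.

accepted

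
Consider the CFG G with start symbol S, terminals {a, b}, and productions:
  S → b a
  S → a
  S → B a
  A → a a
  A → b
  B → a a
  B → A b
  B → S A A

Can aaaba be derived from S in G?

yes

S ⇒ Ba ⇒ SAAa ⇒ aAAa ⇒ aaaAa ⇒ aaaba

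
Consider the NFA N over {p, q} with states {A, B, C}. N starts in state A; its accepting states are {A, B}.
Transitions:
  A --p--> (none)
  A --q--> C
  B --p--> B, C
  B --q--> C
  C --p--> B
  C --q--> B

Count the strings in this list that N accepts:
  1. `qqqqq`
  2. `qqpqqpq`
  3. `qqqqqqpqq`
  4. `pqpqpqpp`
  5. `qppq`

3

`qqqqq`: rejected
`qqpqqpq`: accepted
`qqqqqqpqq`: accepted
`pqpqpqpp`: rejected
`qppq`: accepted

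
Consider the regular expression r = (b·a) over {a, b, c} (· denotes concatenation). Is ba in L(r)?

Split as b·a: b matches b and a matches a.

yes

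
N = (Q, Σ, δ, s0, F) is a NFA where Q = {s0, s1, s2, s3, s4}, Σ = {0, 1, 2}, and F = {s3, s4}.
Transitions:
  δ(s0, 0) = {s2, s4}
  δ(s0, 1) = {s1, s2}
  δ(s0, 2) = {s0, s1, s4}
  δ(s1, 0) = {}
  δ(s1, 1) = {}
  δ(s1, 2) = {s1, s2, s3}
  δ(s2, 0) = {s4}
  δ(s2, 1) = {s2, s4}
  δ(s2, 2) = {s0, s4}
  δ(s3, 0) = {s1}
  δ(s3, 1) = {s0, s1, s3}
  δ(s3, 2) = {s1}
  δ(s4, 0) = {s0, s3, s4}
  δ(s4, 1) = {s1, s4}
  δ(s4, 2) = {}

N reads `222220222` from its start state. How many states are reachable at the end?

Start: {s0}
read 2: {s0, s1, s4}
read 2: {s0, s1, s2, s3, s4}
read 2: {s0, s1, s2, s3, s4}
read 2: {s0, s1, s2, s3, s4}
read 2: {s0, s1, s2, s3, s4}
read 0: {s0, s1, s2, s3, s4}
read 2: {s0, s1, s2, s3, s4}
read 2: {s0, s1, s2, s3, s4}
read 2: {s0, s1, s2, s3, s4}
Final reachable set {s0, s1, s2, s3, s4} has 5 states.

5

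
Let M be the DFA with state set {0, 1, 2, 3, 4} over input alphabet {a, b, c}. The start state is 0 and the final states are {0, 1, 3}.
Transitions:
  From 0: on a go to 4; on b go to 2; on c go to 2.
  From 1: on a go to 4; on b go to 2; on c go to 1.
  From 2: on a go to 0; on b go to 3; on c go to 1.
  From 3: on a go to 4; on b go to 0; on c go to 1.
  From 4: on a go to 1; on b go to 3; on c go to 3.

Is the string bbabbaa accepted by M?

accepted

0 --b--> 2
2 --b--> 3
3 --a--> 4
4 --b--> 3
3 --b--> 0
0 --a--> 4
4 --a--> 1
End in state 1, which is an accepting state.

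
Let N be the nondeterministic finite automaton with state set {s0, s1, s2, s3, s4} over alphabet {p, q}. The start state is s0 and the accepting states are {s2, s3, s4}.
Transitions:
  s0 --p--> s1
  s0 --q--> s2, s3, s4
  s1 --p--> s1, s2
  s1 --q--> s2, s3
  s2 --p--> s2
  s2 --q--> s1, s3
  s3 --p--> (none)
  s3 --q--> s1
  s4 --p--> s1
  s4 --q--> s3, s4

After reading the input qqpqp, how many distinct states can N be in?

2

Start: {s0}
read q: {s2, s3, s4}
read q: {s1, s3, s4}
read p: {s1, s2}
read q: {s1, s2, s3}
read p: {s1, s2}
Final reachable set {s1, s2} has 2 states.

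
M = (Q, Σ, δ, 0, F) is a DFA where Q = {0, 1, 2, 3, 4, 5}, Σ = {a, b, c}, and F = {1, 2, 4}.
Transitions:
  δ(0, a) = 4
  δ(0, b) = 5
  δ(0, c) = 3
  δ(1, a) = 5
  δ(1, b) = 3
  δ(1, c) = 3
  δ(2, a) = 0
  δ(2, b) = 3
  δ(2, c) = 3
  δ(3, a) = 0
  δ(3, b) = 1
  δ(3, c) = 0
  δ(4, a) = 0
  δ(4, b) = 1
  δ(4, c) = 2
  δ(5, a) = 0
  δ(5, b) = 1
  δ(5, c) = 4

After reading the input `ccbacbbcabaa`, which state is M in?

0 --c--> 3
3 --c--> 0
0 --b--> 5
5 --a--> 0
0 --c--> 3
3 --b--> 1
1 --b--> 3
3 --c--> 0
0 --a--> 4
4 --b--> 1
1 --a--> 5
5 --a--> 0

0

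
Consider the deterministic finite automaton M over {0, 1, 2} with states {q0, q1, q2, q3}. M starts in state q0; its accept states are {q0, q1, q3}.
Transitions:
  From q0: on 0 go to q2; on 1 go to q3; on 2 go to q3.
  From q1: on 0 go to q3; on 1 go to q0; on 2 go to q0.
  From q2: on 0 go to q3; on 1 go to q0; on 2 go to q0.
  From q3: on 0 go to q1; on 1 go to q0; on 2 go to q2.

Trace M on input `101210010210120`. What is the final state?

q1

q0 --1--> q3
q3 --0--> q1
q1 --1--> q0
q0 --2--> q3
q3 --1--> q0
q0 --0--> q2
q2 --0--> q3
q3 --1--> q0
q0 --0--> q2
q2 --2--> q0
q0 --1--> q3
q3 --0--> q1
q1 --1--> q0
q0 --2--> q3
q3 --0--> q1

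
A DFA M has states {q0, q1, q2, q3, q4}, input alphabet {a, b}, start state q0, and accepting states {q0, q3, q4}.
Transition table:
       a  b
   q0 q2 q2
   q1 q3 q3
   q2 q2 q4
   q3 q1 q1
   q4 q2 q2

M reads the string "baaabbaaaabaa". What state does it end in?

q2

q0 --b--> q2
q2 --a--> q2
q2 --a--> q2
q2 --a--> q2
q2 --b--> q4
q4 --b--> q2
q2 --a--> q2
q2 --a--> q2
q2 --a--> q2
q2 --a--> q2
q2 --b--> q4
q4 --a--> q2
q2 --a--> q2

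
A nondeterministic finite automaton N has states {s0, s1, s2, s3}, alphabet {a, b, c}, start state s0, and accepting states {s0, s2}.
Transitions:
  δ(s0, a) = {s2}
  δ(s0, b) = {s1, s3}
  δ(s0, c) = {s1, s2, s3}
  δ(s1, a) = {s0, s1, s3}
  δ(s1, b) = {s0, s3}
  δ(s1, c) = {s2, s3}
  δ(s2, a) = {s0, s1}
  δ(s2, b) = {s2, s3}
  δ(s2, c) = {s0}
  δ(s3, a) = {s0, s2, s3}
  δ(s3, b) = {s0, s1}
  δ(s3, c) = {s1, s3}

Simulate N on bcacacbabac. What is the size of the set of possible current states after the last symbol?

4

Start: {s0}
read b: {s1, s3}
read c: {s1, s2, s3}
read a: {s0, s1, s2, s3}
read c: {s0, s1, s2, s3}
read a: {s0, s1, s2, s3}
read c: {s0, s1, s2, s3}
read b: {s0, s1, s2, s3}
read a: {s0, s1, s2, s3}
read b: {s0, s1, s2, s3}
read a: {s0, s1, s2, s3}
read c: {s0, s1, s2, s3}
Final reachable set {s0, s1, s2, s3} has 4 states.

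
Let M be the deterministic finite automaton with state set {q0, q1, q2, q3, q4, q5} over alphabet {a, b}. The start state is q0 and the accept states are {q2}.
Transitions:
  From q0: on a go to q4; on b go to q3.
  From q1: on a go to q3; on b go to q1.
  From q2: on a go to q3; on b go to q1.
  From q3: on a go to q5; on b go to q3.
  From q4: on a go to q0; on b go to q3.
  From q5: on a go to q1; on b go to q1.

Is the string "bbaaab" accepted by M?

q0 --b--> q3
q3 --b--> q3
q3 --a--> q5
q5 --a--> q1
q1 --a--> q3
q3 --b--> q3
End in state q3, which is not an accepting state.

rejected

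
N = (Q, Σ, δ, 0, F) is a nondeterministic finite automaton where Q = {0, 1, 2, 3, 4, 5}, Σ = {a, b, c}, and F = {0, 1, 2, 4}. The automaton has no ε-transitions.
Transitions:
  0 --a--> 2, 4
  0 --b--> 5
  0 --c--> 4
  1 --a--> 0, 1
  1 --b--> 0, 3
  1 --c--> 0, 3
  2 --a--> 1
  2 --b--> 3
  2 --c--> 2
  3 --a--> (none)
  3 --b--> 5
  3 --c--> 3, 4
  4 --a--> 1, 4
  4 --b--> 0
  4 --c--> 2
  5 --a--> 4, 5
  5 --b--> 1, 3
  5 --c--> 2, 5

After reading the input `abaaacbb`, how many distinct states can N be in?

3

Start: {0}
read a: {2, 4}
read b: {0, 3}
read a: {2, 4}
read a: {1, 4}
read a: {0, 1, 4}
read c: {0, 2, 3, 4}
read b: {0, 3, 5}
read b: {1, 3, 5}
Final reachable set {1, 3, 5} has 3 states.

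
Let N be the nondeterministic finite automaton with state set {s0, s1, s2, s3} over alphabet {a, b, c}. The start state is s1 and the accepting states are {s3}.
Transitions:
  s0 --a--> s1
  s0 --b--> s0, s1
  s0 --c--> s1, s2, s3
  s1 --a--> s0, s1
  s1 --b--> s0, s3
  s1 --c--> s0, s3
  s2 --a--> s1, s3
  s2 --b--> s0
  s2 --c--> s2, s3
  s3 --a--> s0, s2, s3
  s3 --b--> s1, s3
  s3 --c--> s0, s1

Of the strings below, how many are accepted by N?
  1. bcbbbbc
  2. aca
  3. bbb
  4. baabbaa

bcbbbbc: accepted
aca: accepted
bbb: accepted
baabbaa: accepted

4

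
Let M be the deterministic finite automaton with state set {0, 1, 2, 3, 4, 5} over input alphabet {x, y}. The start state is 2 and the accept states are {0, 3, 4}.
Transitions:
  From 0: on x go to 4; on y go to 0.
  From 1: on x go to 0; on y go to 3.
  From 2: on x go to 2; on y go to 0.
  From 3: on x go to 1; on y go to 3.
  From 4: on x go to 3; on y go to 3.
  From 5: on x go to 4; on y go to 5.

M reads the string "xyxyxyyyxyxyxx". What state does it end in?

0

2 --x--> 2
2 --y--> 0
0 --x--> 4
4 --y--> 3
3 --x--> 1
1 --y--> 3
3 --y--> 3
3 --y--> 3
3 --x--> 1
1 --y--> 3
3 --x--> 1
1 --y--> 3
3 --x--> 1
1 --x--> 0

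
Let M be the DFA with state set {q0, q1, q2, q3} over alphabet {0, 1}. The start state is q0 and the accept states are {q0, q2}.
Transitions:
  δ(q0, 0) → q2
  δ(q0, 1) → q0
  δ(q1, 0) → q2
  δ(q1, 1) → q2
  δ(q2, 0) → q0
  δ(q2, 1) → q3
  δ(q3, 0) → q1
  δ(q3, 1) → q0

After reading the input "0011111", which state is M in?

q0

q0 --0--> q2
q2 --0--> q0
q0 --1--> q0
q0 --1--> q0
q0 --1--> q0
q0 --1--> q0
q0 --1--> q0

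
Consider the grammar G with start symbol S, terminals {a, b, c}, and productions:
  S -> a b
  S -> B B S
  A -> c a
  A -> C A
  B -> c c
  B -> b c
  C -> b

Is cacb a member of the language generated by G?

no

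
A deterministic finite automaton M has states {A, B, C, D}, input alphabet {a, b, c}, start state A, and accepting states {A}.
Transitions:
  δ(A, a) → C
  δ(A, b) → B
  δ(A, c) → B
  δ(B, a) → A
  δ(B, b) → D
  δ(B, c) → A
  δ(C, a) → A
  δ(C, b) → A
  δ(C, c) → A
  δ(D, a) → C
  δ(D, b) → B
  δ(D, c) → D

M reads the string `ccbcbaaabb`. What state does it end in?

A --c--> B
B --c--> A
A --b--> B
B --c--> A
A --b--> B
B --a--> A
A --a--> C
C --a--> A
A --b--> B
B --b--> D

D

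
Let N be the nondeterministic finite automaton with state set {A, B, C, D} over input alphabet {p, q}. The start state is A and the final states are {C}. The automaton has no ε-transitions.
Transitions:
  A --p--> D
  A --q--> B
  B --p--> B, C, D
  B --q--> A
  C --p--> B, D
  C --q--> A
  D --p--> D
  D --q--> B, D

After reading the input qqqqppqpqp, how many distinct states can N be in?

Start: {A}
read q: {B}
read q: {A}
read q: {B}
read q: {A}
read p: {D}
read p: {D}
read q: {B, D}
read p: {B, C, D}
read q: {A, B, D}
read p: {B, C, D}
Final reachable set {B, C, D} has 3 states.

3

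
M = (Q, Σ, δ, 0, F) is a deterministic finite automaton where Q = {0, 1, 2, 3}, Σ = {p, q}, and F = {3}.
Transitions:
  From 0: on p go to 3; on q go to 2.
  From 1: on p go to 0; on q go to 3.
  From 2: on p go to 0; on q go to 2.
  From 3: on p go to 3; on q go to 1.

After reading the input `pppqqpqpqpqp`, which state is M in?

0 --p--> 3
3 --p--> 3
3 --p--> 3
3 --q--> 1
1 --q--> 3
3 --p--> 3
3 --q--> 1
1 --p--> 0
0 --q--> 2
2 --p--> 0
0 --q--> 2
2 --p--> 0

0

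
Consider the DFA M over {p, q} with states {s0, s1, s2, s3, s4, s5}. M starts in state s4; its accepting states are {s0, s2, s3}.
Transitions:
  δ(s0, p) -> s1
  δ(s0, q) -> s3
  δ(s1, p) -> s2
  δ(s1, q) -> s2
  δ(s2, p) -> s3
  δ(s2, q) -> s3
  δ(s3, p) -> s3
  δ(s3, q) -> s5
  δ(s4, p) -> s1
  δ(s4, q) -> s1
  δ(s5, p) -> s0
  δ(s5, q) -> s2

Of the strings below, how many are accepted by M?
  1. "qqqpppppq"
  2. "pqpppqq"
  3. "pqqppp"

2

"qqqpppppq": rejected
"pqpppqq": accepted
"pqqppp": accepted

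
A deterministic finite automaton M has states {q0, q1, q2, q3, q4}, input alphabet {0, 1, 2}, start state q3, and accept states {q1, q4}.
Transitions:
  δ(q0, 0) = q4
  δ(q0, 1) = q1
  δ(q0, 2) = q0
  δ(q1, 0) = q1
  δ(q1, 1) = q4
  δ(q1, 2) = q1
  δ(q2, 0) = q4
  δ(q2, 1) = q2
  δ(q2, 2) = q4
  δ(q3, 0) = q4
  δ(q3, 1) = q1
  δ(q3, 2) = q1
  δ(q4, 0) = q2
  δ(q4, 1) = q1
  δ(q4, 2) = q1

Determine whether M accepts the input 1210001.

q3 --1--> q1
q1 --2--> q1
q1 --1--> q4
q4 --0--> q2
q2 --0--> q4
q4 --0--> q2
q2 --1--> q2
End in state q2, which is not an accepting state.

rejected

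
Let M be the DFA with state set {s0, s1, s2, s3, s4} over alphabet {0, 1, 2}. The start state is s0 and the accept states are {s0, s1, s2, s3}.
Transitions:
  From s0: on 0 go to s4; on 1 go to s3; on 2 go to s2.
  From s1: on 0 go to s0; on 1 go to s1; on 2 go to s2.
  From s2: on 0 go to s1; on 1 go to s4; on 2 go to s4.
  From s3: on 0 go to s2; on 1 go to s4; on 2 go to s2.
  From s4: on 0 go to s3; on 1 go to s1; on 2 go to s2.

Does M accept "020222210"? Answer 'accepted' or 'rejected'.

accepted

s0 --0--> s4
s4 --2--> s2
s2 --0--> s1
s1 --2--> s2
s2 --2--> s4
s4 --2--> s2
s2 --2--> s4
s4 --1--> s1
s1 --0--> s0
End in state s0, which is an accepting state.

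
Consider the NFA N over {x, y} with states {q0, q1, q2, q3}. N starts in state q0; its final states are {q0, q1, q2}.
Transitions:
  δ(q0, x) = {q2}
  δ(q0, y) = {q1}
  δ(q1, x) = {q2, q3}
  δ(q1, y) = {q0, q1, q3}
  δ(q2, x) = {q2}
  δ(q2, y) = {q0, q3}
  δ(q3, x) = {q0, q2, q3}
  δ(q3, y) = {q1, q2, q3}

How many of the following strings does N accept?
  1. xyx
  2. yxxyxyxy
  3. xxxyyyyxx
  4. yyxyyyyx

4

xyx: accepted
yxxyxyxy: accepted
xxxyyyyxx: accepted
yyxyyyyx: accepted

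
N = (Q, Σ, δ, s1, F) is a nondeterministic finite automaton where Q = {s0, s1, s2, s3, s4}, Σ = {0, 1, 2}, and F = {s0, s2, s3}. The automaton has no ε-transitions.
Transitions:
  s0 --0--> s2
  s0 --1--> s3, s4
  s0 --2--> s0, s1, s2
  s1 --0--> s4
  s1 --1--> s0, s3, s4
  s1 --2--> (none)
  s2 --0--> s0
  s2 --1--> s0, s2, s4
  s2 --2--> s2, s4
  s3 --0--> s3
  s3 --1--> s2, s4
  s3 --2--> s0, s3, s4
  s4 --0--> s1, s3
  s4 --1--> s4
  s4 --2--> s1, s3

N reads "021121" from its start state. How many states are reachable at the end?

4

Start: {s1}
read 0: {s4}
read 2: {s1, s3}
read 1: {s0, s2, s3, s4}
read 1: {s0, s2, s3, s4}
read 2: {s0, s1, s2, s3, s4}
read 1: {s0, s2, s3, s4}
Final reachable set {s0, s2, s3, s4} has 4 states.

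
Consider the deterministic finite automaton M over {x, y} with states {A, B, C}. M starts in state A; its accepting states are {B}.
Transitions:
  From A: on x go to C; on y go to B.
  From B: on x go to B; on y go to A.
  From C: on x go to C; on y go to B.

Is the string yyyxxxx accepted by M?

accepted

A --y--> B
B --y--> A
A --y--> B
B --x--> B
B --x--> B
B --x--> B
B --x--> B
End in state B, which is an accepting state.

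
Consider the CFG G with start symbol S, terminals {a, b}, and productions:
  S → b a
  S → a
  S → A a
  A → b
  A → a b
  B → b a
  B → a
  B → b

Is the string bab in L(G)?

no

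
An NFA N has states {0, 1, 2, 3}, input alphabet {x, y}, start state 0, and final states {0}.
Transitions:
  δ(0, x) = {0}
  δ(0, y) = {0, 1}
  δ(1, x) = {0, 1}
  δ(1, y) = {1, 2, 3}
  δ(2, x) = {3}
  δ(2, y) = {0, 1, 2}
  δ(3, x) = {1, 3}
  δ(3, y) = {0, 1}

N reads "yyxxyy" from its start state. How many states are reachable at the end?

Start: {0}
read y: {0, 1}
read y: {0, 1, 2, 3}
read x: {0, 1, 3}
read x: {0, 1, 3}
read y: {0, 1, 2, 3}
read y: {0, 1, 2, 3}
Final reachable set {0, 1, 2, 3} has 4 states.

4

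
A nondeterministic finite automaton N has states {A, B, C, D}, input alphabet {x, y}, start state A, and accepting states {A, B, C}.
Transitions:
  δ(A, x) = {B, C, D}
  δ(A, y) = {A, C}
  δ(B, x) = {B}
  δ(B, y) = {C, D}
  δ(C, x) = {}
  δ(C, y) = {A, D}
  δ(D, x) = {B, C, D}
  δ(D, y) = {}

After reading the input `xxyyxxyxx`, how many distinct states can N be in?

3

Start: {A}
read x: {B, C, D}
read x: {B, C, D}
read y: {A, C, D}
read y: {A, C, D}
read x: {B, C, D}
read x: {B, C, D}
read y: {A, C, D}
read x: {B, C, D}
read x: {B, C, D}
Final reachable set {B, C, D} has 3 states.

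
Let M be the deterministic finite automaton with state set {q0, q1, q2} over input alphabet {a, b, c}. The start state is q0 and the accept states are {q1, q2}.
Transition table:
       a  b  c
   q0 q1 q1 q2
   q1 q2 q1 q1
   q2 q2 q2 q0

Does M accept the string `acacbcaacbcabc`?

rejected

q0 --a--> q1
q1 --c--> q1
q1 --a--> q2
q2 --c--> q0
q0 --b--> q1
q1 --c--> q1
q1 --a--> q2
q2 --a--> q2
q2 --c--> q0
q0 --b--> q1
q1 --c--> q1
q1 --a--> q2
q2 --b--> q2
q2 --c--> q0
End in state q0, which is not an accepting state.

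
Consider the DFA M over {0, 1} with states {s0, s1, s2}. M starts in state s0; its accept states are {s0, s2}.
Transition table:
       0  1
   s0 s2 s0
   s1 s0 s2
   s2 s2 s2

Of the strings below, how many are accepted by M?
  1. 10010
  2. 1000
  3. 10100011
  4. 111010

4

10010: accepted
1000: accepted
10100011: accepted
111010: accepted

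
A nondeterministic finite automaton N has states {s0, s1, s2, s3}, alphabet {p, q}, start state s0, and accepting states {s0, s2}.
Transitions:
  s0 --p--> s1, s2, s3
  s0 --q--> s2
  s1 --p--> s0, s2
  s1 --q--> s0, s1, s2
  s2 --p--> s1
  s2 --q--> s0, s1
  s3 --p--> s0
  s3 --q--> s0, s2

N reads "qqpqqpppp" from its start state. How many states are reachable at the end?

4

Start: {s0}
read q: {s2}
read q: {s0, s1}
read p: {s0, s1, s2, s3}
read q: {s0, s1, s2}
read q: {s0, s1, s2}
read p: {s0, s1, s2, s3}
read p: {s0, s1, s2, s3}
read p: {s0, s1, s2, s3}
read p: {s0, s1, s2, s3}
Final reachable set {s0, s1, s2, s3} has 4 states.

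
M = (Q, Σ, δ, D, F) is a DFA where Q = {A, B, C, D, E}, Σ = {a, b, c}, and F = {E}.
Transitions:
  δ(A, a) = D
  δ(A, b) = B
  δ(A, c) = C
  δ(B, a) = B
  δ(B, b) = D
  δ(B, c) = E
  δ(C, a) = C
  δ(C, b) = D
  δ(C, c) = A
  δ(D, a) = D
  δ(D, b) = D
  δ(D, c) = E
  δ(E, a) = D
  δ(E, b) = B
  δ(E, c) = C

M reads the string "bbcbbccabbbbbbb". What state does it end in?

D

D --b--> D
D --b--> D
D --c--> E
E --b--> B
B --b--> D
D --c--> E
E --c--> C
C --a--> C
C --b--> D
D --b--> D
D --b--> D
D --b--> D
D --b--> D
D --b--> D
D --b--> D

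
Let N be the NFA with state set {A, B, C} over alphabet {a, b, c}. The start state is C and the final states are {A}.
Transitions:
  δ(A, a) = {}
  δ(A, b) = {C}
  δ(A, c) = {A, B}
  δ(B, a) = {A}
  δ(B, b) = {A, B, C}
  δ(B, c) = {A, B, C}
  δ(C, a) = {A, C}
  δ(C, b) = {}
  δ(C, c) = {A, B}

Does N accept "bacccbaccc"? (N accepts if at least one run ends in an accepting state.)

rejected

Start: {C}
read b: {}
The reachable set is empty and stays empty for the remaining 9 symbols.
Reachable ∩ accepting = {} — empty.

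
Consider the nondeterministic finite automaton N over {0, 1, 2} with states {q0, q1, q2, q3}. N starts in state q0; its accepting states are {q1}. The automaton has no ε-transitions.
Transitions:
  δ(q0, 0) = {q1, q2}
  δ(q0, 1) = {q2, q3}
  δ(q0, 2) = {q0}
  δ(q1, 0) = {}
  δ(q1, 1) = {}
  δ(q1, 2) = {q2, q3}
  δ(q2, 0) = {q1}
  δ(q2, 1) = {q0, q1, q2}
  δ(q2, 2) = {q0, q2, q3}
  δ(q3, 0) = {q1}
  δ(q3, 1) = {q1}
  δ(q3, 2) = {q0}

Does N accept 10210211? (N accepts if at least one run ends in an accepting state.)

accepted

Start: {q0}
read 1: {q2, q3}
read 0: {q1}
read 2: {q2, q3}
read 1: {q0, q1, q2}
read 0: {q1, q2}
read 2: {q0, q2, q3}
read 1: {q0, q1, q2, q3}
read 1: {q0, q1, q2, q3}
Reachable ∩ accepting = {q1} — nonempty.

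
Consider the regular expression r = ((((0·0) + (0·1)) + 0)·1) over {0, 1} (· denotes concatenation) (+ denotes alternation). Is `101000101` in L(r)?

no

No split of 101000101 into u·v has (((0·0)+(0·1))+0) matching u and 1 matching v.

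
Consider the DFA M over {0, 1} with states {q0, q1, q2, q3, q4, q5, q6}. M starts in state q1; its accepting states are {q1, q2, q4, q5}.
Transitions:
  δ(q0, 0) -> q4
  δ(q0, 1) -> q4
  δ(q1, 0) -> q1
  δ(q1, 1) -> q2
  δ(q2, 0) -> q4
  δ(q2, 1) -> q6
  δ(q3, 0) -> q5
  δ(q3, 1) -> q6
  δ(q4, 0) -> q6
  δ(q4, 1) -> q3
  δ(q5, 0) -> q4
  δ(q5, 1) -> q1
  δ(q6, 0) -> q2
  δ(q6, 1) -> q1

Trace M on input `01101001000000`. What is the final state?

q1 --0--> q1
q1 --1--> q2
q2 --1--> q6
q6 --0--> q2
q2 --1--> q6
q6 --0--> q2
q2 --0--> q4
q4 --1--> q3
q3 --0--> q5
q5 --0--> q4
q4 --0--> q6
q6 --0--> q2
q2 --0--> q4
q4 --0--> q6

q6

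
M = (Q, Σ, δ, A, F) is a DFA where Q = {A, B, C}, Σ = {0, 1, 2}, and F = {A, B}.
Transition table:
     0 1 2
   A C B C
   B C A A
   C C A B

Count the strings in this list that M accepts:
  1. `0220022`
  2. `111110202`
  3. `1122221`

3

`0220022`: accepted
`111110202`: accepted
`1122221`: accepted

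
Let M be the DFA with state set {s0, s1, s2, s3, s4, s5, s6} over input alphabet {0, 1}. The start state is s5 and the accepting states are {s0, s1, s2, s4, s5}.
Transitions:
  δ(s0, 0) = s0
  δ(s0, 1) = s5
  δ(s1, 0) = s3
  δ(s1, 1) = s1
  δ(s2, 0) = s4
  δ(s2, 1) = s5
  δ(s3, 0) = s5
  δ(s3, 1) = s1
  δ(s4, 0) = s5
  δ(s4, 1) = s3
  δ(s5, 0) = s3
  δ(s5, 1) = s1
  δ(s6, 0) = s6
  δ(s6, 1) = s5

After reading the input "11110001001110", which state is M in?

s5 --1--> s1
s1 --1--> s1
s1 --1--> s1
s1 --1--> s1
s1 --0--> s3
s3 --0--> s5
s5 --0--> s3
s3 --1--> s1
s1 --0--> s3
s3 --0--> s5
s5 --1--> s1
s1 --1--> s1
s1 --1--> s1
s1 --0--> s3

s3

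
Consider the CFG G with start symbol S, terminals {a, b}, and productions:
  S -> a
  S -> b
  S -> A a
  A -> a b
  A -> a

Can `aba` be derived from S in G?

yes

S ⇒ Aa ⇒ aba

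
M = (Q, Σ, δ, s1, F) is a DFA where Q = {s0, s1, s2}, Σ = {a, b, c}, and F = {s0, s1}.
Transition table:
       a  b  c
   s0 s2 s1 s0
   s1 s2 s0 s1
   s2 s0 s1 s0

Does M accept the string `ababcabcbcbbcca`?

rejected

s1 --a--> s2
s2 --b--> s1
s1 --a--> s2
s2 --b--> s1
s1 --c--> s1
s1 --a--> s2
s2 --b--> s1
s1 --c--> s1
s1 --b--> s0
s0 --c--> s0
s0 --b--> s1
s1 --b--> s0
s0 --c--> s0
s0 --c--> s0
s0 --a--> s2
End in state s2, which is not an accepting state.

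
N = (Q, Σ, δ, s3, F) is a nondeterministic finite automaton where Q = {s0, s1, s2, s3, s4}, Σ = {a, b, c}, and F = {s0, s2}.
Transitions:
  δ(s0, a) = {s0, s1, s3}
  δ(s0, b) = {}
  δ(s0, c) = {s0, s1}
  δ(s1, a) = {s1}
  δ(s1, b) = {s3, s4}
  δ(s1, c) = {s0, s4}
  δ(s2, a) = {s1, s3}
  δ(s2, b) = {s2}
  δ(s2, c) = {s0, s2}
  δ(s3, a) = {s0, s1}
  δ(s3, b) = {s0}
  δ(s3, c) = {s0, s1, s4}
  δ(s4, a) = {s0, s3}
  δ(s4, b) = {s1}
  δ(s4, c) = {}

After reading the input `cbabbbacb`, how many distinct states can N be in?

Start: {s3}
read c: {s0, s1, s4}
read b: {s1, s3, s4}
read a: {s0, s1, s3}
read b: {s0, s3, s4}
read b: {s0, s1}
read b: {s3, s4}
read a: {s0, s1, s3}
read c: {s0, s1, s4}
read b: {s1, s3, s4}
Final reachable set {s1, s3, s4} has 3 states.

3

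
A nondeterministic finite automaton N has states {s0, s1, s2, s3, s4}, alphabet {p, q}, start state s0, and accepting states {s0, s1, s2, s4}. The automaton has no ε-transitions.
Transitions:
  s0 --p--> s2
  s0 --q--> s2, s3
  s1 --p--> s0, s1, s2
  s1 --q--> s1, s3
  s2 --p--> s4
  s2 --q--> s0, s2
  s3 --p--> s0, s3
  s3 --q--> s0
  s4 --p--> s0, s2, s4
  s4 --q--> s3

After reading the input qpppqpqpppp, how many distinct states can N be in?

Start: {s0}
read q: {s2, s3}
read p: {s0, s3, s4}
read p: {s0, s2, s3, s4}
read p: {s0, s2, s3, s4}
read q: {s0, s2, s3}
read p: {s0, s2, s3, s4}
read q: {s0, s2, s3}
read p: {s0, s2, s3, s4}
read p: {s0, s2, s3, s4}
read p: {s0, s2, s3, s4}
read p: {s0, s2, s3, s4}
Final reachable set {s0, s2, s3, s4} has 4 states.

4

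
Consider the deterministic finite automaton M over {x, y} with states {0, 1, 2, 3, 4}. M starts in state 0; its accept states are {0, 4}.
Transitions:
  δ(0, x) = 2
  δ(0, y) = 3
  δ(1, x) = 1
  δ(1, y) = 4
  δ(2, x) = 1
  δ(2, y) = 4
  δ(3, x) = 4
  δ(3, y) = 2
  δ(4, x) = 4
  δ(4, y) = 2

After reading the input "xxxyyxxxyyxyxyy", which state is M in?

4

0 --x--> 2
2 --x--> 1
1 --x--> 1
1 --y--> 4
4 --y--> 2
2 --x--> 1
1 --x--> 1
1 --x--> 1
1 --y--> 4
4 --y--> 2
2 --x--> 1
1 --y--> 4
4 --x--> 4
4 --y--> 2
2 --y--> 4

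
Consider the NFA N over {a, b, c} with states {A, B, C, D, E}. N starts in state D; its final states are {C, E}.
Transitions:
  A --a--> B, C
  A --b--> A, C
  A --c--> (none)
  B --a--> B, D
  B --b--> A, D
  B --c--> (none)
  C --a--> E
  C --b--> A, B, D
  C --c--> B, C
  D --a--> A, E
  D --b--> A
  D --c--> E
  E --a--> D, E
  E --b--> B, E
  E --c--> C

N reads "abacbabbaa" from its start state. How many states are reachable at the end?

Start: {D}
read a: {A, E}
read b: {A, B, C, E}
read a: {B, C, D, E}
read c: {B, C, E}
read b: {A, B, D, E}
read a: {A, B, C, D, E}
read b: {A, B, C, D, E}
read b: {A, B, C, D, E}
read a: {A, B, C, D, E}
read a: {A, B, C, D, E}
Final reachable set {A, B, C, D, E} has 5 states.

5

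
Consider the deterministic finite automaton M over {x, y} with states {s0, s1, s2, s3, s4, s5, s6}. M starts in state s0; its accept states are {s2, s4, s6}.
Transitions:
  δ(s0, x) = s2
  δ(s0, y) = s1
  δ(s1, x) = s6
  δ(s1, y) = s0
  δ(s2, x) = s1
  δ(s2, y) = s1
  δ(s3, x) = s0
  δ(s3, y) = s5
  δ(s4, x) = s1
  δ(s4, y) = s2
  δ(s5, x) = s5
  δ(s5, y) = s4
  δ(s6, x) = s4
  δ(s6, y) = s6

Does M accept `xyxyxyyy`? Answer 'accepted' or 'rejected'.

rejected

s0 --x--> s2
s2 --y--> s1
s1 --x--> s6
s6 --y--> s6
s6 --x--> s4
s4 --y--> s2
s2 --y--> s1
s1 --y--> s0
End in state s0, which is not an accepting state.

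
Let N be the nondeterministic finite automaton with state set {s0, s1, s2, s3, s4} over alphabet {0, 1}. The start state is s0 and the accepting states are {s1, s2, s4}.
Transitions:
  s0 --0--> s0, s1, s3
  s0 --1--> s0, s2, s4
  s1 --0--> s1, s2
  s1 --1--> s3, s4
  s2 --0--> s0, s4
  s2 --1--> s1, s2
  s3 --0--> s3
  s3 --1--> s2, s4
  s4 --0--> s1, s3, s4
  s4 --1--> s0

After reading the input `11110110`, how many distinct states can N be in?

Start: {s0}
read 1: {s0, s2, s4}
read 1: {s0, s1, s2, s4}
read 1: {s0, s1, s2, s3, s4}
read 1: {s0, s1, s2, s3, s4}
read 0: {s0, s1, s2, s3, s4}
read 1: {s0, s1, s2, s3, s4}
read 1: {s0, s1, s2, s3, s4}
read 0: {s0, s1, s2, s3, s4}
Final reachable set {s0, s1, s2, s3, s4} has 5 states.

5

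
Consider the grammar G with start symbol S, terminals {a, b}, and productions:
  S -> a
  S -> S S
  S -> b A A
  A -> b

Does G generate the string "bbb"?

S ⇒ bAA ⇒ bbA ⇒ bbb

yes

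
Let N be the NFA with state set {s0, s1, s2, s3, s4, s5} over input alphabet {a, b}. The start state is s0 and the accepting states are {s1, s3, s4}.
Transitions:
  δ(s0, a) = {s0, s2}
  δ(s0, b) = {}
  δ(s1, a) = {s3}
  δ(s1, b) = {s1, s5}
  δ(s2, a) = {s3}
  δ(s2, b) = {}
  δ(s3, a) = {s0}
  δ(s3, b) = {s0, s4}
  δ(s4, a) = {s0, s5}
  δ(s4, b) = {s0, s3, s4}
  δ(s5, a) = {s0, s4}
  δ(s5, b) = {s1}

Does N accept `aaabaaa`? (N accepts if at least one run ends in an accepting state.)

accepted

Start: {s0}
read a: {s0, s2}
read a: {s0, s2, s3}
read a: {s0, s2, s3}
read b: {s0, s4}
read a: {s0, s2, s5}
read a: {s0, s2, s3, s4}
read a: {s0, s2, s3, s5}
Reachable ∩ accepting = {s3} — nonempty.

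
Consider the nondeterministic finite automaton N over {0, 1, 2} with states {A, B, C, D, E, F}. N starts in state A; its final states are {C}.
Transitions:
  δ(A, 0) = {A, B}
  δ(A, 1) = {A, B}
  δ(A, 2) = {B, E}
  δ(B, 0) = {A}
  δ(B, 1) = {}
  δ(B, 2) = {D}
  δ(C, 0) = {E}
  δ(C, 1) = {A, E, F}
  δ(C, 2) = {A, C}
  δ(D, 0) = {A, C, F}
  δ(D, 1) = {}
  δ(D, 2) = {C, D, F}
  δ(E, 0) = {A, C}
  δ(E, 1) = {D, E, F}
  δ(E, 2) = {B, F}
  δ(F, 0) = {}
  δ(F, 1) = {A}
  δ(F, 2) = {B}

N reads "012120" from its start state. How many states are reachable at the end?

Start: {A}
read 0: {A, B}
read 1: {A, B}
read 2: {B, D, E}
read 1: {D, E, F}
read 2: {B, C, D, F}
read 0: {A, C, E, F}
Final reachable set {A, C, E, F} has 4 states.

4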